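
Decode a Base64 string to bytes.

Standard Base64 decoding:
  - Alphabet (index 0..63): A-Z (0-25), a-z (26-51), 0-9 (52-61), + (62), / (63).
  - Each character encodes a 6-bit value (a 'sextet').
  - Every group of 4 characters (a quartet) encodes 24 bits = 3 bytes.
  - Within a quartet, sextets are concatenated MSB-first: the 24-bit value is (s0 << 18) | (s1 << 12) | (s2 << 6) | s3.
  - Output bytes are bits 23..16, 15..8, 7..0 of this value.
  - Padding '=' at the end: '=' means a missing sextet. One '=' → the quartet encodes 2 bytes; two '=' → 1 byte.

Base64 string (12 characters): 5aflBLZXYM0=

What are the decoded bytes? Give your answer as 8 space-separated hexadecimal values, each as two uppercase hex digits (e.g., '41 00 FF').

Answer: E5 A7 E5 04 B6 57 60 CD

Derivation:
After char 0 ('5'=57): chars_in_quartet=1 acc=0x39 bytes_emitted=0
After char 1 ('a'=26): chars_in_quartet=2 acc=0xE5A bytes_emitted=0
After char 2 ('f'=31): chars_in_quartet=3 acc=0x3969F bytes_emitted=0
After char 3 ('l'=37): chars_in_quartet=4 acc=0xE5A7E5 -> emit E5 A7 E5, reset; bytes_emitted=3
After char 4 ('B'=1): chars_in_quartet=1 acc=0x1 bytes_emitted=3
After char 5 ('L'=11): chars_in_quartet=2 acc=0x4B bytes_emitted=3
After char 6 ('Z'=25): chars_in_quartet=3 acc=0x12D9 bytes_emitted=3
After char 7 ('X'=23): chars_in_quartet=4 acc=0x4B657 -> emit 04 B6 57, reset; bytes_emitted=6
After char 8 ('Y'=24): chars_in_quartet=1 acc=0x18 bytes_emitted=6
After char 9 ('M'=12): chars_in_quartet=2 acc=0x60C bytes_emitted=6
After char 10 ('0'=52): chars_in_quartet=3 acc=0x18334 bytes_emitted=6
Padding '=': partial quartet acc=0x18334 -> emit 60 CD; bytes_emitted=8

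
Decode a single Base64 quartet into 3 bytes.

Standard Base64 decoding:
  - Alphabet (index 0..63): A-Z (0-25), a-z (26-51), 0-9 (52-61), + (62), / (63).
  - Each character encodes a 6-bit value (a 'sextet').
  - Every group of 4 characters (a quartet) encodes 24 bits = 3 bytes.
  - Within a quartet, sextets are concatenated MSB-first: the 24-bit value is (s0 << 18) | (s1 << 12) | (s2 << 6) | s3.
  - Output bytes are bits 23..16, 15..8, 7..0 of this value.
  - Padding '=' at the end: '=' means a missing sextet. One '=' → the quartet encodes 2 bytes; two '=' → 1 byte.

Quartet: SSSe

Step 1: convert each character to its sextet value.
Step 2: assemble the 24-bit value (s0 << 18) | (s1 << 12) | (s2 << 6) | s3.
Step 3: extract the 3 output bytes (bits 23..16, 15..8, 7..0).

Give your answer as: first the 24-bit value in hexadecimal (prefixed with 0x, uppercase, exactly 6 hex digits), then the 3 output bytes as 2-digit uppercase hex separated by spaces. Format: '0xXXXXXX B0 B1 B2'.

Answer: 0x49249E 49 24 9E

Derivation:
Sextets: S=18, S=18, S=18, e=30
24-bit: (18<<18) | (18<<12) | (18<<6) | 30
      = 0x480000 | 0x012000 | 0x000480 | 0x00001E
      = 0x49249E
Bytes: (v>>16)&0xFF=49, (v>>8)&0xFF=24, v&0xFF=9E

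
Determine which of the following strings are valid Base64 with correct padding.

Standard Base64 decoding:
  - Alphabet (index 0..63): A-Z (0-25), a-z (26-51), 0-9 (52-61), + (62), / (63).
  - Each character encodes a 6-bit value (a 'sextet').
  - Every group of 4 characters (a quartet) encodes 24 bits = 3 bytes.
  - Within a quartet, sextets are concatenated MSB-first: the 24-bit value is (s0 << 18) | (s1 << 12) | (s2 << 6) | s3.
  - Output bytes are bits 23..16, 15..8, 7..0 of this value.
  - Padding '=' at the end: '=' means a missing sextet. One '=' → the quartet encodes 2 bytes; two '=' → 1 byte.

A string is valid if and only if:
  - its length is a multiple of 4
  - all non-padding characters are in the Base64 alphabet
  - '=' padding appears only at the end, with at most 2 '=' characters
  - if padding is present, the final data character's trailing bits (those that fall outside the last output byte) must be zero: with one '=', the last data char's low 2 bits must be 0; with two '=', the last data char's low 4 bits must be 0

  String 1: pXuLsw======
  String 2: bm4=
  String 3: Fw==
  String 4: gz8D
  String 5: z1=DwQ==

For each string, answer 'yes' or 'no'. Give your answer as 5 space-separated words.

String 1: 'pXuLsw======' → invalid (6 pad chars (max 2))
String 2: 'bm4=' → valid
String 3: 'Fw==' → valid
String 4: 'gz8D' → valid
String 5: 'z1=DwQ==' → invalid (bad char(s): ['=']; '=' in middle)

Answer: no yes yes yes no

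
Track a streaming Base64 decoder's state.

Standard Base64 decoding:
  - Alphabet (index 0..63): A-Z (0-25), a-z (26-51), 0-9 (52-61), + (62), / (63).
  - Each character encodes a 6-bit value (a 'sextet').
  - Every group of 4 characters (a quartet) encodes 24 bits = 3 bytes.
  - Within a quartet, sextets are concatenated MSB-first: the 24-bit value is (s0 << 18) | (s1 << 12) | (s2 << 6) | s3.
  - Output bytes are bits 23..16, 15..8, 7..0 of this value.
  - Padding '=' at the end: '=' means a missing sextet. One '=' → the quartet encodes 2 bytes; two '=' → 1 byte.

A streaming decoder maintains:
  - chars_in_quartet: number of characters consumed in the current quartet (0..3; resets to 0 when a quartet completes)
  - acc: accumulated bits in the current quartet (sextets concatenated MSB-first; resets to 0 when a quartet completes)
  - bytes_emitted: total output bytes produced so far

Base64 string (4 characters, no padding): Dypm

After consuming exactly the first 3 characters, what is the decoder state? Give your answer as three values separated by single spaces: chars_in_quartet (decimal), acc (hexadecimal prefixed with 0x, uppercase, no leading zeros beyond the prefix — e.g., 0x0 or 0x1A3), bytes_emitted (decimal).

After char 0 ('D'=3): chars_in_quartet=1 acc=0x3 bytes_emitted=0
After char 1 ('y'=50): chars_in_quartet=2 acc=0xF2 bytes_emitted=0
After char 2 ('p'=41): chars_in_quartet=3 acc=0x3CA9 bytes_emitted=0

Answer: 3 0x3CA9 0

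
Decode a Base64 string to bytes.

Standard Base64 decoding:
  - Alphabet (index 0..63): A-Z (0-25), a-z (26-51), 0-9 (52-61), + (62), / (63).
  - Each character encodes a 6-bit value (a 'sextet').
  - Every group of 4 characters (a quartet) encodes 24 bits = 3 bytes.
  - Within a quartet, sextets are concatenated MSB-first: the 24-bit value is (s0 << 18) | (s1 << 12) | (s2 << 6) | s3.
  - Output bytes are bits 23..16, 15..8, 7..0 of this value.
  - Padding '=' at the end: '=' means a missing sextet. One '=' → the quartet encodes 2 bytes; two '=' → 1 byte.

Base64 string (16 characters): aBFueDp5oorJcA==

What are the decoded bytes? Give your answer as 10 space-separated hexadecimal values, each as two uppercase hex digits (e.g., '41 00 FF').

Answer: 68 11 6E 78 3A 79 A2 8A C9 70

Derivation:
After char 0 ('a'=26): chars_in_quartet=1 acc=0x1A bytes_emitted=0
After char 1 ('B'=1): chars_in_quartet=2 acc=0x681 bytes_emitted=0
After char 2 ('F'=5): chars_in_quartet=3 acc=0x1A045 bytes_emitted=0
After char 3 ('u'=46): chars_in_quartet=4 acc=0x68116E -> emit 68 11 6E, reset; bytes_emitted=3
After char 4 ('e'=30): chars_in_quartet=1 acc=0x1E bytes_emitted=3
After char 5 ('D'=3): chars_in_quartet=2 acc=0x783 bytes_emitted=3
After char 6 ('p'=41): chars_in_quartet=3 acc=0x1E0E9 bytes_emitted=3
After char 7 ('5'=57): chars_in_quartet=4 acc=0x783A79 -> emit 78 3A 79, reset; bytes_emitted=6
After char 8 ('o'=40): chars_in_quartet=1 acc=0x28 bytes_emitted=6
After char 9 ('o'=40): chars_in_quartet=2 acc=0xA28 bytes_emitted=6
After char 10 ('r'=43): chars_in_quartet=3 acc=0x28A2B bytes_emitted=6
After char 11 ('J'=9): chars_in_quartet=4 acc=0xA28AC9 -> emit A2 8A C9, reset; bytes_emitted=9
After char 12 ('c'=28): chars_in_quartet=1 acc=0x1C bytes_emitted=9
After char 13 ('A'=0): chars_in_quartet=2 acc=0x700 bytes_emitted=9
Padding '==': partial quartet acc=0x700 -> emit 70; bytes_emitted=10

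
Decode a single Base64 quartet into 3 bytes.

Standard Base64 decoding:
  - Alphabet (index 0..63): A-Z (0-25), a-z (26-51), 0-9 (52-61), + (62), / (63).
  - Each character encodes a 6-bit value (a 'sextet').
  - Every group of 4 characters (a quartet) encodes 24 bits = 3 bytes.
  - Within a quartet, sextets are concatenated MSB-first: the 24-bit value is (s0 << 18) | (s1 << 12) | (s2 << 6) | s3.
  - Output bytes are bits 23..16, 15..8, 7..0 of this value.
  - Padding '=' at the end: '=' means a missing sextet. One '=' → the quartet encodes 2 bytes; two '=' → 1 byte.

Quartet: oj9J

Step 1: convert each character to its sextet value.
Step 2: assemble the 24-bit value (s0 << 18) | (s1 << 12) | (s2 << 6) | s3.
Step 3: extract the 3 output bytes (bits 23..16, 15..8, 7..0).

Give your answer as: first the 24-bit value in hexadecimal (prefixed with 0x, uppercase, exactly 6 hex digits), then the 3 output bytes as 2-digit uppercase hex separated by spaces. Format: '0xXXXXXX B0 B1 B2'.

Answer: 0xA23F49 A2 3F 49

Derivation:
Sextets: o=40, j=35, 9=61, J=9
24-bit: (40<<18) | (35<<12) | (61<<6) | 9
      = 0xA00000 | 0x023000 | 0x000F40 | 0x000009
      = 0xA23F49
Bytes: (v>>16)&0xFF=A2, (v>>8)&0xFF=3F, v&0xFF=49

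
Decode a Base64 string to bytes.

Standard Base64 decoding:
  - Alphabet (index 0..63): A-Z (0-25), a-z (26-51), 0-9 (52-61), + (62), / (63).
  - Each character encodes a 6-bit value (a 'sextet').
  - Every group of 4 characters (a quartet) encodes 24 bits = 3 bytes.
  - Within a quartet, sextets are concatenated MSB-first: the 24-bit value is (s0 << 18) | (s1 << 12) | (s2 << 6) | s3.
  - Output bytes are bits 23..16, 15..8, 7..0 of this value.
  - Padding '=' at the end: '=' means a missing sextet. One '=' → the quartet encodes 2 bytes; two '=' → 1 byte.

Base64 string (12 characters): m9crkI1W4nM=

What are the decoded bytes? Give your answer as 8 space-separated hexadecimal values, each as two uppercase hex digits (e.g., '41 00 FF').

After char 0 ('m'=38): chars_in_quartet=1 acc=0x26 bytes_emitted=0
After char 1 ('9'=61): chars_in_quartet=2 acc=0x9BD bytes_emitted=0
After char 2 ('c'=28): chars_in_quartet=3 acc=0x26F5C bytes_emitted=0
After char 3 ('r'=43): chars_in_quartet=4 acc=0x9BD72B -> emit 9B D7 2B, reset; bytes_emitted=3
After char 4 ('k'=36): chars_in_quartet=1 acc=0x24 bytes_emitted=3
After char 5 ('I'=8): chars_in_quartet=2 acc=0x908 bytes_emitted=3
After char 6 ('1'=53): chars_in_quartet=3 acc=0x24235 bytes_emitted=3
After char 7 ('W'=22): chars_in_quartet=4 acc=0x908D56 -> emit 90 8D 56, reset; bytes_emitted=6
After char 8 ('4'=56): chars_in_quartet=1 acc=0x38 bytes_emitted=6
After char 9 ('n'=39): chars_in_quartet=2 acc=0xE27 bytes_emitted=6
After char 10 ('M'=12): chars_in_quartet=3 acc=0x389CC bytes_emitted=6
Padding '=': partial quartet acc=0x389CC -> emit E2 73; bytes_emitted=8

Answer: 9B D7 2B 90 8D 56 E2 73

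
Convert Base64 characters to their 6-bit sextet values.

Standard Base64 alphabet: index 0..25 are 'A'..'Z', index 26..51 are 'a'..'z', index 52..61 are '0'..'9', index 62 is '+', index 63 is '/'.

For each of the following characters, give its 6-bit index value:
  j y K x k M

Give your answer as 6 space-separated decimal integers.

Answer: 35 50 10 49 36 12

Derivation:
'j': a..z range, 26 + ord('j') − ord('a') = 35
'y': a..z range, 26 + ord('y') − ord('a') = 50
'K': A..Z range, ord('K') − ord('A') = 10
'x': a..z range, 26 + ord('x') − ord('a') = 49
'k': a..z range, 26 + ord('k') − ord('a') = 36
'M': A..Z range, ord('M') − ord('A') = 12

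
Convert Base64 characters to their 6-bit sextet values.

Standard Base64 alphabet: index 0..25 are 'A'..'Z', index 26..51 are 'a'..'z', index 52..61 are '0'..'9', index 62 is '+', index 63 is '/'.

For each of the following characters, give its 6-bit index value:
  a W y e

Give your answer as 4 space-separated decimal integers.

Answer: 26 22 50 30

Derivation:
'a': a..z range, 26 + ord('a') − ord('a') = 26
'W': A..Z range, ord('W') − ord('A') = 22
'y': a..z range, 26 + ord('y') − ord('a') = 50
'e': a..z range, 26 + ord('e') − ord('a') = 30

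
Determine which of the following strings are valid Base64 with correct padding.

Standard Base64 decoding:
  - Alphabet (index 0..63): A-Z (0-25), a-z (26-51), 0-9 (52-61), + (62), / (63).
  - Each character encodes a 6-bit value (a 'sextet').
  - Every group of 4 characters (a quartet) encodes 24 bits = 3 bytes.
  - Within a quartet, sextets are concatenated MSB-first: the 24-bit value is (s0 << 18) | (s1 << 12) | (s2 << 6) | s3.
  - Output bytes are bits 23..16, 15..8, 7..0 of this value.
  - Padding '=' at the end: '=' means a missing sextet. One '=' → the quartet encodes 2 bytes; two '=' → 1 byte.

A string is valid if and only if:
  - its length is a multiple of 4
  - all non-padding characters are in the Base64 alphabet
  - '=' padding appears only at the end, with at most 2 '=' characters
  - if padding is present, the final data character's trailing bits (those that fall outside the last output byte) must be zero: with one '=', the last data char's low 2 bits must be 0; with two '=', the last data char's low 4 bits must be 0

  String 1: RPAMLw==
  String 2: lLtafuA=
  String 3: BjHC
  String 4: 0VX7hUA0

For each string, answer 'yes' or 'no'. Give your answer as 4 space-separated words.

String 1: 'RPAMLw==' → valid
String 2: 'lLtafuA=' → valid
String 3: 'BjHC' → valid
String 4: '0VX7hUA0' → valid

Answer: yes yes yes yes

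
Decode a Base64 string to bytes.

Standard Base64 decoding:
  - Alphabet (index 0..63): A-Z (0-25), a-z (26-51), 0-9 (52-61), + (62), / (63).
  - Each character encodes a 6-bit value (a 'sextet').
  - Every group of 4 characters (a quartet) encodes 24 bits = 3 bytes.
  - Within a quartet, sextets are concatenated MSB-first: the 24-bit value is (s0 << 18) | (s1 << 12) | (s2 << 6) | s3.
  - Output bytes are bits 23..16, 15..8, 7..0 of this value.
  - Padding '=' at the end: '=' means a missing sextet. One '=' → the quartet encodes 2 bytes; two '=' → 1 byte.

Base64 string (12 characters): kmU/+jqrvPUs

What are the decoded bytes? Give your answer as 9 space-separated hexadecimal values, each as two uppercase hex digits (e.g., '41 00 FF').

Answer: 92 65 3F FA 3A AB BC F5 2C

Derivation:
After char 0 ('k'=36): chars_in_quartet=1 acc=0x24 bytes_emitted=0
After char 1 ('m'=38): chars_in_quartet=2 acc=0x926 bytes_emitted=0
After char 2 ('U'=20): chars_in_quartet=3 acc=0x24994 bytes_emitted=0
After char 3 ('/'=63): chars_in_quartet=4 acc=0x92653F -> emit 92 65 3F, reset; bytes_emitted=3
After char 4 ('+'=62): chars_in_quartet=1 acc=0x3E bytes_emitted=3
After char 5 ('j'=35): chars_in_quartet=2 acc=0xFA3 bytes_emitted=3
After char 6 ('q'=42): chars_in_quartet=3 acc=0x3E8EA bytes_emitted=3
After char 7 ('r'=43): chars_in_quartet=4 acc=0xFA3AAB -> emit FA 3A AB, reset; bytes_emitted=6
After char 8 ('v'=47): chars_in_quartet=1 acc=0x2F bytes_emitted=6
After char 9 ('P'=15): chars_in_quartet=2 acc=0xBCF bytes_emitted=6
After char 10 ('U'=20): chars_in_quartet=3 acc=0x2F3D4 bytes_emitted=6
After char 11 ('s'=44): chars_in_quartet=4 acc=0xBCF52C -> emit BC F5 2C, reset; bytes_emitted=9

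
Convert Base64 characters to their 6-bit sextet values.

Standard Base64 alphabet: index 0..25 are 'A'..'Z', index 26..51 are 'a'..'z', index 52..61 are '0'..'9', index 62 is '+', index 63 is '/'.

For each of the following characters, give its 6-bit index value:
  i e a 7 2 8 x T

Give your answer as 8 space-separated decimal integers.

'i': a..z range, 26 + ord('i') − ord('a') = 34
'e': a..z range, 26 + ord('e') − ord('a') = 30
'a': a..z range, 26 + ord('a') − ord('a') = 26
'7': 0..9 range, 52 + ord('7') − ord('0') = 59
'2': 0..9 range, 52 + ord('2') − ord('0') = 54
'8': 0..9 range, 52 + ord('8') − ord('0') = 60
'x': a..z range, 26 + ord('x') − ord('a') = 49
'T': A..Z range, ord('T') − ord('A') = 19

Answer: 34 30 26 59 54 60 49 19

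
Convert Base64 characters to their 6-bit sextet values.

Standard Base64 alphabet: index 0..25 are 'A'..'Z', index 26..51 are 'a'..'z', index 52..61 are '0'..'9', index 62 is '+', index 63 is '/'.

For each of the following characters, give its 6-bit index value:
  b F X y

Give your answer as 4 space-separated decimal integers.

Answer: 27 5 23 50

Derivation:
'b': a..z range, 26 + ord('b') − ord('a') = 27
'F': A..Z range, ord('F') − ord('A') = 5
'X': A..Z range, ord('X') − ord('A') = 23
'y': a..z range, 26 + ord('y') − ord('a') = 50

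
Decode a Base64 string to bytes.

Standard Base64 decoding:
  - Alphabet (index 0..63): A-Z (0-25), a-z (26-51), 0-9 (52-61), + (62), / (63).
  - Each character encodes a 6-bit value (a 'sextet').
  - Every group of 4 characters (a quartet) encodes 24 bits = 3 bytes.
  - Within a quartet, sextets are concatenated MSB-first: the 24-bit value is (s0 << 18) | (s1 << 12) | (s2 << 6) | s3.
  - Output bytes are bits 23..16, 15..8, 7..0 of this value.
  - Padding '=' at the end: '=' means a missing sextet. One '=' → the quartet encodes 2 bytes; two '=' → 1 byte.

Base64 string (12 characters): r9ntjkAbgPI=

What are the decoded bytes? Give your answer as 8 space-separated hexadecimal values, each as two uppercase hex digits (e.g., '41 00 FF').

Answer: AF D9 ED 8E 40 1B 80 F2

Derivation:
After char 0 ('r'=43): chars_in_quartet=1 acc=0x2B bytes_emitted=0
After char 1 ('9'=61): chars_in_quartet=2 acc=0xAFD bytes_emitted=0
After char 2 ('n'=39): chars_in_quartet=3 acc=0x2BF67 bytes_emitted=0
After char 3 ('t'=45): chars_in_quartet=4 acc=0xAFD9ED -> emit AF D9 ED, reset; bytes_emitted=3
After char 4 ('j'=35): chars_in_quartet=1 acc=0x23 bytes_emitted=3
After char 5 ('k'=36): chars_in_quartet=2 acc=0x8E4 bytes_emitted=3
After char 6 ('A'=0): chars_in_quartet=3 acc=0x23900 bytes_emitted=3
After char 7 ('b'=27): chars_in_quartet=4 acc=0x8E401B -> emit 8E 40 1B, reset; bytes_emitted=6
After char 8 ('g'=32): chars_in_quartet=1 acc=0x20 bytes_emitted=6
After char 9 ('P'=15): chars_in_quartet=2 acc=0x80F bytes_emitted=6
After char 10 ('I'=8): chars_in_quartet=3 acc=0x203C8 bytes_emitted=6
Padding '=': partial quartet acc=0x203C8 -> emit 80 F2; bytes_emitted=8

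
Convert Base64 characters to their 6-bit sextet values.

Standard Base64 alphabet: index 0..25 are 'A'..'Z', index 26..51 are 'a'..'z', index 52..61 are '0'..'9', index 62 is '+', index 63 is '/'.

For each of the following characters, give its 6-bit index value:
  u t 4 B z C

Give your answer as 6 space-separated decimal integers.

'u': a..z range, 26 + ord('u') − ord('a') = 46
't': a..z range, 26 + ord('t') − ord('a') = 45
'4': 0..9 range, 52 + ord('4') − ord('0') = 56
'B': A..Z range, ord('B') − ord('A') = 1
'z': a..z range, 26 + ord('z') − ord('a') = 51
'C': A..Z range, ord('C') − ord('A') = 2

Answer: 46 45 56 1 51 2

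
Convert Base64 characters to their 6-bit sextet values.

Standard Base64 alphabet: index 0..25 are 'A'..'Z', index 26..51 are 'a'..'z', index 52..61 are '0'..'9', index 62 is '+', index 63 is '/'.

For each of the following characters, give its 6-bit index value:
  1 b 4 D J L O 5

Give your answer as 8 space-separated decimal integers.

'1': 0..9 range, 52 + ord('1') − ord('0') = 53
'b': a..z range, 26 + ord('b') − ord('a') = 27
'4': 0..9 range, 52 + ord('4') − ord('0') = 56
'D': A..Z range, ord('D') − ord('A') = 3
'J': A..Z range, ord('J') − ord('A') = 9
'L': A..Z range, ord('L') − ord('A') = 11
'O': A..Z range, ord('O') − ord('A') = 14
'5': 0..9 range, 52 + ord('5') − ord('0') = 57

Answer: 53 27 56 3 9 11 14 57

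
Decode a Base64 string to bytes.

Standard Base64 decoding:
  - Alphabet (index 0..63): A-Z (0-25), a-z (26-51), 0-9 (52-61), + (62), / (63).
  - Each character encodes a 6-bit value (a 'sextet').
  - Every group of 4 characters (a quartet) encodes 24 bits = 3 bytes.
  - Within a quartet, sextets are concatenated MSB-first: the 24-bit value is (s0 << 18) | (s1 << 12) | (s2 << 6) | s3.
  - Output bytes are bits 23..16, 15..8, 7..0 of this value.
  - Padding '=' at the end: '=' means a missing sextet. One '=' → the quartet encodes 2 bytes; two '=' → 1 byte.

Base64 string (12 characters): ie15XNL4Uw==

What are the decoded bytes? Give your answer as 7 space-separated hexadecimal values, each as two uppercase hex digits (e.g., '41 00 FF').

Answer: 89 ED 79 5C D2 F8 53

Derivation:
After char 0 ('i'=34): chars_in_quartet=1 acc=0x22 bytes_emitted=0
After char 1 ('e'=30): chars_in_quartet=2 acc=0x89E bytes_emitted=0
After char 2 ('1'=53): chars_in_quartet=3 acc=0x227B5 bytes_emitted=0
After char 3 ('5'=57): chars_in_quartet=4 acc=0x89ED79 -> emit 89 ED 79, reset; bytes_emitted=3
After char 4 ('X'=23): chars_in_quartet=1 acc=0x17 bytes_emitted=3
After char 5 ('N'=13): chars_in_quartet=2 acc=0x5CD bytes_emitted=3
After char 6 ('L'=11): chars_in_quartet=3 acc=0x1734B bytes_emitted=3
After char 7 ('4'=56): chars_in_quartet=4 acc=0x5CD2F8 -> emit 5C D2 F8, reset; bytes_emitted=6
After char 8 ('U'=20): chars_in_quartet=1 acc=0x14 bytes_emitted=6
After char 9 ('w'=48): chars_in_quartet=2 acc=0x530 bytes_emitted=6
Padding '==': partial quartet acc=0x530 -> emit 53; bytes_emitted=7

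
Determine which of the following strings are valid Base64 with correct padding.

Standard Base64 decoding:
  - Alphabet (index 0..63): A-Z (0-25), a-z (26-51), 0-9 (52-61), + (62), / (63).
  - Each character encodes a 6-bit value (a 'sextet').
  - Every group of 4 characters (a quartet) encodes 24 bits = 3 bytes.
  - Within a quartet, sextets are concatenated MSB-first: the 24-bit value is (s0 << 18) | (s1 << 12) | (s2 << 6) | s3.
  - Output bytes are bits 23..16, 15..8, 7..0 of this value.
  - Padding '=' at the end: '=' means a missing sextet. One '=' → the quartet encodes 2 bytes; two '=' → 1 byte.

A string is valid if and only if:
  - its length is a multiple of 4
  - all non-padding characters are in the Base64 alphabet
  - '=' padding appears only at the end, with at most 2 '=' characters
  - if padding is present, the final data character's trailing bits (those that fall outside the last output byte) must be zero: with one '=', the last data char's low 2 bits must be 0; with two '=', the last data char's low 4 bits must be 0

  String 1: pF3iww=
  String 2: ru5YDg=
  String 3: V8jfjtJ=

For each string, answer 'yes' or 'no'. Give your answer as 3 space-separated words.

String 1: 'pF3iww=' → invalid (len=7 not mult of 4)
String 2: 'ru5YDg=' → invalid (len=7 not mult of 4)
String 3: 'V8jfjtJ=' → invalid (bad trailing bits)

Answer: no no no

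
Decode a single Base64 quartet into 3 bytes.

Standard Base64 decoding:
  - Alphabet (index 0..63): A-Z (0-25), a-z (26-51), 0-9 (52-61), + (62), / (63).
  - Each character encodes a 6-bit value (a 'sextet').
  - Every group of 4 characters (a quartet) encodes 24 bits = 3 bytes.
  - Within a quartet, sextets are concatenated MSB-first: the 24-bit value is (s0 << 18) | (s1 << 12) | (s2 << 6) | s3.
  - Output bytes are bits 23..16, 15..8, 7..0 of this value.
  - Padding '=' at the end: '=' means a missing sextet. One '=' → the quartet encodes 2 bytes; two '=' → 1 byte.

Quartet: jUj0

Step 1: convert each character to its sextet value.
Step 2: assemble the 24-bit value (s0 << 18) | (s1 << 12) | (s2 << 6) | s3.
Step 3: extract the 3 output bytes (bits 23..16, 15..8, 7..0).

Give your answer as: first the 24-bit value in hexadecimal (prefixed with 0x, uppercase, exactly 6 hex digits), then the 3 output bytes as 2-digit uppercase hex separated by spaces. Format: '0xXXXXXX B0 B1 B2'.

Sextets: j=35, U=20, j=35, 0=52
24-bit: (35<<18) | (20<<12) | (35<<6) | 52
      = 0x8C0000 | 0x014000 | 0x0008C0 | 0x000034
      = 0x8D48F4
Bytes: (v>>16)&0xFF=8D, (v>>8)&0xFF=48, v&0xFF=F4

Answer: 0x8D48F4 8D 48 F4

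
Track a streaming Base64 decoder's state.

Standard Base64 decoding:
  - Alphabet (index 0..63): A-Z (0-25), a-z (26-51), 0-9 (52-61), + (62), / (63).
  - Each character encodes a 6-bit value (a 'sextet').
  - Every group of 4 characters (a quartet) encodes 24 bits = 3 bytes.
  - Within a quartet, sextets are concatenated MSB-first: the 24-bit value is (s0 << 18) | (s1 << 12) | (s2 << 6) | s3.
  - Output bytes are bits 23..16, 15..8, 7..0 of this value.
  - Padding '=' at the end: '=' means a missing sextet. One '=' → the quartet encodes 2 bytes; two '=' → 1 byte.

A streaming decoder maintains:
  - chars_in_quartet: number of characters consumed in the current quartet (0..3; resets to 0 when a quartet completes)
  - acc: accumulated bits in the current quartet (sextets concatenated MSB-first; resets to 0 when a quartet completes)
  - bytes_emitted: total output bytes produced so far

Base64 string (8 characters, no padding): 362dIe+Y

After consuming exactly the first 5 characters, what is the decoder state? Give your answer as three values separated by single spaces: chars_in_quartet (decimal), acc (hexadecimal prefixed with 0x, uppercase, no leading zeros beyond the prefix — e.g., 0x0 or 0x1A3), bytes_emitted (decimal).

After char 0 ('3'=55): chars_in_quartet=1 acc=0x37 bytes_emitted=0
After char 1 ('6'=58): chars_in_quartet=2 acc=0xDFA bytes_emitted=0
After char 2 ('2'=54): chars_in_quartet=3 acc=0x37EB6 bytes_emitted=0
After char 3 ('d'=29): chars_in_quartet=4 acc=0xDFAD9D -> emit DF AD 9D, reset; bytes_emitted=3
After char 4 ('I'=8): chars_in_quartet=1 acc=0x8 bytes_emitted=3

Answer: 1 0x8 3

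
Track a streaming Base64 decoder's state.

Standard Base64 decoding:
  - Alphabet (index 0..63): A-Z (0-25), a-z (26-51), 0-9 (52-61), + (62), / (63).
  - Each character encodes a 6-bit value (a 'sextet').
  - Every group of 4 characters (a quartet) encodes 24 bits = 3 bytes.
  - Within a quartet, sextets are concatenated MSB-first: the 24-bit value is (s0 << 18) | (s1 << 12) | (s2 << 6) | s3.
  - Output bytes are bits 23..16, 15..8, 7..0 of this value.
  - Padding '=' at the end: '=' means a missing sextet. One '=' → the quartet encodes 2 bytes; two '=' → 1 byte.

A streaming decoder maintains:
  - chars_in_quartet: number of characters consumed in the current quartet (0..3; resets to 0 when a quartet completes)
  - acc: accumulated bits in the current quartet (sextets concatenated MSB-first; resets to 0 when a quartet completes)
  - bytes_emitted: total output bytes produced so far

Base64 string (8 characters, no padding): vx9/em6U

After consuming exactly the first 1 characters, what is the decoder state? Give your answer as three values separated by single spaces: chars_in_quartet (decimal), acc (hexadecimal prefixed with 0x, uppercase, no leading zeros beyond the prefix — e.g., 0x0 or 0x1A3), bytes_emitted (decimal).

Answer: 1 0x2F 0

Derivation:
After char 0 ('v'=47): chars_in_quartet=1 acc=0x2F bytes_emitted=0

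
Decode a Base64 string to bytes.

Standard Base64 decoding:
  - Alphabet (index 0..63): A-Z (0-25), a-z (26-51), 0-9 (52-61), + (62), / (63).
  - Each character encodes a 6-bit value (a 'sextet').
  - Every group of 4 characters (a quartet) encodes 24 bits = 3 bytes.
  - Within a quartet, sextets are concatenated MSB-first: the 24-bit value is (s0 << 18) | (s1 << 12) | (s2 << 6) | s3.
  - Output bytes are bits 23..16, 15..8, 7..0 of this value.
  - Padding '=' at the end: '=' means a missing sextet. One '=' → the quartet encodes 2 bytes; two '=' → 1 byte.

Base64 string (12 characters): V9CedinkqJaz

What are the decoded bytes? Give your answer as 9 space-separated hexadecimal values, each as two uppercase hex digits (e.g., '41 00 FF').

Answer: 57 D0 9E 76 29 E4 A8 96 B3

Derivation:
After char 0 ('V'=21): chars_in_quartet=1 acc=0x15 bytes_emitted=0
After char 1 ('9'=61): chars_in_quartet=2 acc=0x57D bytes_emitted=0
After char 2 ('C'=2): chars_in_quartet=3 acc=0x15F42 bytes_emitted=0
After char 3 ('e'=30): chars_in_quartet=4 acc=0x57D09E -> emit 57 D0 9E, reset; bytes_emitted=3
After char 4 ('d'=29): chars_in_quartet=1 acc=0x1D bytes_emitted=3
After char 5 ('i'=34): chars_in_quartet=2 acc=0x762 bytes_emitted=3
After char 6 ('n'=39): chars_in_quartet=3 acc=0x1D8A7 bytes_emitted=3
After char 7 ('k'=36): chars_in_quartet=4 acc=0x7629E4 -> emit 76 29 E4, reset; bytes_emitted=6
After char 8 ('q'=42): chars_in_quartet=1 acc=0x2A bytes_emitted=6
After char 9 ('J'=9): chars_in_quartet=2 acc=0xA89 bytes_emitted=6
After char 10 ('a'=26): chars_in_quartet=3 acc=0x2A25A bytes_emitted=6
After char 11 ('z'=51): chars_in_quartet=4 acc=0xA896B3 -> emit A8 96 B3, reset; bytes_emitted=9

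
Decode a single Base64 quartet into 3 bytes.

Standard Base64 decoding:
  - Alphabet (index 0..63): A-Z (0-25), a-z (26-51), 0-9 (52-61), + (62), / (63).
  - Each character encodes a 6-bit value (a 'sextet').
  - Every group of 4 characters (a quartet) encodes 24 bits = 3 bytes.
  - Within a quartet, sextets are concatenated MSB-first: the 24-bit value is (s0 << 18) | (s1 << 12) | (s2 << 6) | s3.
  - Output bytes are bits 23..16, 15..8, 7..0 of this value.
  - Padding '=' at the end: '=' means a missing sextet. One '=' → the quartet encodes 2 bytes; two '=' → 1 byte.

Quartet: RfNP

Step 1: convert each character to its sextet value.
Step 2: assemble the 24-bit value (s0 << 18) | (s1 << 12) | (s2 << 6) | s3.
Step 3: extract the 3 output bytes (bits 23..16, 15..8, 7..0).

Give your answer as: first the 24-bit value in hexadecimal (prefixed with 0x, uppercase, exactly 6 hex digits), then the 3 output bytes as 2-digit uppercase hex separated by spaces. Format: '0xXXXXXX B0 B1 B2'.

Sextets: R=17, f=31, N=13, P=15
24-bit: (17<<18) | (31<<12) | (13<<6) | 15
      = 0x440000 | 0x01F000 | 0x000340 | 0x00000F
      = 0x45F34F
Bytes: (v>>16)&0xFF=45, (v>>8)&0xFF=F3, v&0xFF=4F

Answer: 0x45F34F 45 F3 4F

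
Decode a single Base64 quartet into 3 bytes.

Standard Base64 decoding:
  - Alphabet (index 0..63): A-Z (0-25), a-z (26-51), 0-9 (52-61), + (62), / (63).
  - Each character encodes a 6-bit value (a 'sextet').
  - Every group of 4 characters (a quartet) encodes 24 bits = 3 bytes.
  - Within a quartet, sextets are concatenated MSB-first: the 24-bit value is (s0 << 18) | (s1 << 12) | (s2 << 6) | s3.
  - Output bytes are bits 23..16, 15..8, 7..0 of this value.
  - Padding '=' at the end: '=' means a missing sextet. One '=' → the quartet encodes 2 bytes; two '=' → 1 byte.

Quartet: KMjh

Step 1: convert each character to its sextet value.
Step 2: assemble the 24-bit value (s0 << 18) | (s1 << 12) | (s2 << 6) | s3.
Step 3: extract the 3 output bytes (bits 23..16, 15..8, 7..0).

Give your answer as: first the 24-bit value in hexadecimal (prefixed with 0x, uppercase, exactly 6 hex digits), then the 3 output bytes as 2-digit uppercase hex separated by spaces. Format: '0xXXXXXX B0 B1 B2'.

Sextets: K=10, M=12, j=35, h=33
24-bit: (10<<18) | (12<<12) | (35<<6) | 33
      = 0x280000 | 0x00C000 | 0x0008C0 | 0x000021
      = 0x28C8E1
Bytes: (v>>16)&0xFF=28, (v>>8)&0xFF=C8, v&0xFF=E1

Answer: 0x28C8E1 28 C8 E1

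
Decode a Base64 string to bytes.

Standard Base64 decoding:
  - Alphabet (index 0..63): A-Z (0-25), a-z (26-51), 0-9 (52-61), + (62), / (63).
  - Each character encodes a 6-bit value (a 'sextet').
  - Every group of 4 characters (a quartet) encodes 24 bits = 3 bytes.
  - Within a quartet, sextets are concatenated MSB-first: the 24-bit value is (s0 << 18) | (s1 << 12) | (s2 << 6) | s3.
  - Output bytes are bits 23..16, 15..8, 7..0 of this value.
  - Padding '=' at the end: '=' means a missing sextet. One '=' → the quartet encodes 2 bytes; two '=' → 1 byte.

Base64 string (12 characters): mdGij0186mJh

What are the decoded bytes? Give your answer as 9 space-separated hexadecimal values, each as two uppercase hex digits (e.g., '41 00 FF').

Answer: 99 D1 A2 8F 4D 7C EA 62 61

Derivation:
After char 0 ('m'=38): chars_in_quartet=1 acc=0x26 bytes_emitted=0
After char 1 ('d'=29): chars_in_quartet=2 acc=0x99D bytes_emitted=0
After char 2 ('G'=6): chars_in_quartet=3 acc=0x26746 bytes_emitted=0
After char 3 ('i'=34): chars_in_quartet=4 acc=0x99D1A2 -> emit 99 D1 A2, reset; bytes_emitted=3
After char 4 ('j'=35): chars_in_quartet=1 acc=0x23 bytes_emitted=3
After char 5 ('0'=52): chars_in_quartet=2 acc=0x8F4 bytes_emitted=3
After char 6 ('1'=53): chars_in_quartet=3 acc=0x23D35 bytes_emitted=3
After char 7 ('8'=60): chars_in_quartet=4 acc=0x8F4D7C -> emit 8F 4D 7C, reset; bytes_emitted=6
After char 8 ('6'=58): chars_in_quartet=1 acc=0x3A bytes_emitted=6
After char 9 ('m'=38): chars_in_quartet=2 acc=0xEA6 bytes_emitted=6
After char 10 ('J'=9): chars_in_quartet=3 acc=0x3A989 bytes_emitted=6
After char 11 ('h'=33): chars_in_quartet=4 acc=0xEA6261 -> emit EA 62 61, reset; bytes_emitted=9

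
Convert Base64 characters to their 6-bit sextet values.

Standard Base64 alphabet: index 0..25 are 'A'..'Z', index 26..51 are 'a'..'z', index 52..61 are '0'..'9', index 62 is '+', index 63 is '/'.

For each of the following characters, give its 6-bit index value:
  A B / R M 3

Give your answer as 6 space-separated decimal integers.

Answer: 0 1 63 17 12 55

Derivation:
'A': A..Z range, ord('A') − ord('A') = 0
'B': A..Z range, ord('B') − ord('A') = 1
'/': index 63
'R': A..Z range, ord('R') − ord('A') = 17
'M': A..Z range, ord('M') − ord('A') = 12
'3': 0..9 range, 52 + ord('3') − ord('0') = 55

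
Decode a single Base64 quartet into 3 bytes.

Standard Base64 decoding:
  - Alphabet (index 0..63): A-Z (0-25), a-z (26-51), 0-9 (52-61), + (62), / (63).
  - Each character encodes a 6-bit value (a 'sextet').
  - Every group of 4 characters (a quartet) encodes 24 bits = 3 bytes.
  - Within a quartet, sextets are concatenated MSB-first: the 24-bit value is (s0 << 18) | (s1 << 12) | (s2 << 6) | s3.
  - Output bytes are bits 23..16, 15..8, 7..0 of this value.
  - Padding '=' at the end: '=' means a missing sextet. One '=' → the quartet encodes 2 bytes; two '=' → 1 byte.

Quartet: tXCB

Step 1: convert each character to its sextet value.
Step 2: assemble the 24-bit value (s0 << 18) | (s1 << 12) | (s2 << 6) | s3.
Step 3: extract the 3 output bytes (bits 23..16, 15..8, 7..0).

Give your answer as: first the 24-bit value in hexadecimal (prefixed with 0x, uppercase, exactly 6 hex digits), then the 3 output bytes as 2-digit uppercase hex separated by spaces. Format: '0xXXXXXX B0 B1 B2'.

Answer: 0xB57081 B5 70 81

Derivation:
Sextets: t=45, X=23, C=2, B=1
24-bit: (45<<18) | (23<<12) | (2<<6) | 1
      = 0xB40000 | 0x017000 | 0x000080 | 0x000001
      = 0xB57081
Bytes: (v>>16)&0xFF=B5, (v>>8)&0xFF=70, v&0xFF=81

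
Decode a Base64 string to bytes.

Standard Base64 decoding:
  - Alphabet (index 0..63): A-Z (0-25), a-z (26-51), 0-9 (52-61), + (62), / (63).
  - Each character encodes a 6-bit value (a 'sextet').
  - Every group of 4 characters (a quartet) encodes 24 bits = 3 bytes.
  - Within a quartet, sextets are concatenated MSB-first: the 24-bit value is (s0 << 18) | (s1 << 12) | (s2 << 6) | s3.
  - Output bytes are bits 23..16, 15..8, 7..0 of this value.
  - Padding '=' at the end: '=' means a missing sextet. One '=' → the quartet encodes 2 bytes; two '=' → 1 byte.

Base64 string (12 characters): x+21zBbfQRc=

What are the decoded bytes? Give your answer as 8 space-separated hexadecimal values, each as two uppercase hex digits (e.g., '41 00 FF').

Answer: C7 ED B5 CC 16 DF 41 17

Derivation:
After char 0 ('x'=49): chars_in_quartet=1 acc=0x31 bytes_emitted=0
After char 1 ('+'=62): chars_in_quartet=2 acc=0xC7E bytes_emitted=0
After char 2 ('2'=54): chars_in_quartet=3 acc=0x31FB6 bytes_emitted=0
After char 3 ('1'=53): chars_in_quartet=4 acc=0xC7EDB5 -> emit C7 ED B5, reset; bytes_emitted=3
After char 4 ('z'=51): chars_in_quartet=1 acc=0x33 bytes_emitted=3
After char 5 ('B'=1): chars_in_quartet=2 acc=0xCC1 bytes_emitted=3
After char 6 ('b'=27): chars_in_quartet=3 acc=0x3305B bytes_emitted=3
After char 7 ('f'=31): chars_in_quartet=4 acc=0xCC16DF -> emit CC 16 DF, reset; bytes_emitted=6
After char 8 ('Q'=16): chars_in_quartet=1 acc=0x10 bytes_emitted=6
After char 9 ('R'=17): chars_in_quartet=2 acc=0x411 bytes_emitted=6
After char 10 ('c'=28): chars_in_quartet=3 acc=0x1045C bytes_emitted=6
Padding '=': partial quartet acc=0x1045C -> emit 41 17; bytes_emitted=8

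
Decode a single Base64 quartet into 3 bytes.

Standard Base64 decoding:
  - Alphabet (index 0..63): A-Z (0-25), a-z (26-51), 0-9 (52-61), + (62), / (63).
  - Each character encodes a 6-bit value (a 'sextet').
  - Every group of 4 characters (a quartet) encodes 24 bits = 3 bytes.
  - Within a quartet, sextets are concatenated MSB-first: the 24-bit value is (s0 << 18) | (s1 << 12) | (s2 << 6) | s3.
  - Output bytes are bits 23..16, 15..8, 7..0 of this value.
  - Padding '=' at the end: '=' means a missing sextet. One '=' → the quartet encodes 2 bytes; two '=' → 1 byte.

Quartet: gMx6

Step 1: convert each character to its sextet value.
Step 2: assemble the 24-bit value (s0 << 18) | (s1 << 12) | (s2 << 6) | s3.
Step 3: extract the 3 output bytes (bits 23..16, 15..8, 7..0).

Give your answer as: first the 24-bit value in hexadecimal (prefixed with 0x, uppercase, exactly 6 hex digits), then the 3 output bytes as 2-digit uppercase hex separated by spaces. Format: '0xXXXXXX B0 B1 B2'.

Answer: 0x80CC7A 80 CC 7A

Derivation:
Sextets: g=32, M=12, x=49, 6=58
24-bit: (32<<18) | (12<<12) | (49<<6) | 58
      = 0x800000 | 0x00C000 | 0x000C40 | 0x00003A
      = 0x80CC7A
Bytes: (v>>16)&0xFF=80, (v>>8)&0xFF=CC, v&0xFF=7A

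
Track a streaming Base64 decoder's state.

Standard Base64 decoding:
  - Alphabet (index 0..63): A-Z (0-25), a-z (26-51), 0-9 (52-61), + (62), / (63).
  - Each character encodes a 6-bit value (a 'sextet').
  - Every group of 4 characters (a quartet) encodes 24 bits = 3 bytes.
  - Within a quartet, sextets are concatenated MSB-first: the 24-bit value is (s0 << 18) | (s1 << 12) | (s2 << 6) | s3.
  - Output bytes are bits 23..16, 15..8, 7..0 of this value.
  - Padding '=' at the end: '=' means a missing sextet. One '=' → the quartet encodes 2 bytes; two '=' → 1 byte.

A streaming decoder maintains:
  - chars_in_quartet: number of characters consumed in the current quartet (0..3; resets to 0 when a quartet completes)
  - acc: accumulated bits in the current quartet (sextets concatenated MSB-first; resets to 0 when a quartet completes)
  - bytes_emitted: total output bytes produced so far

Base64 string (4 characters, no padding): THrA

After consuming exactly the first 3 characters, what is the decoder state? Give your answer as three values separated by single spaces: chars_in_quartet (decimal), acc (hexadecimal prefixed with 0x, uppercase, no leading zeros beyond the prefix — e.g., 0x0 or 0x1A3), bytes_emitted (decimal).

Answer: 3 0x131EB 0

Derivation:
After char 0 ('T'=19): chars_in_quartet=1 acc=0x13 bytes_emitted=0
After char 1 ('H'=7): chars_in_quartet=2 acc=0x4C7 bytes_emitted=0
After char 2 ('r'=43): chars_in_quartet=3 acc=0x131EB bytes_emitted=0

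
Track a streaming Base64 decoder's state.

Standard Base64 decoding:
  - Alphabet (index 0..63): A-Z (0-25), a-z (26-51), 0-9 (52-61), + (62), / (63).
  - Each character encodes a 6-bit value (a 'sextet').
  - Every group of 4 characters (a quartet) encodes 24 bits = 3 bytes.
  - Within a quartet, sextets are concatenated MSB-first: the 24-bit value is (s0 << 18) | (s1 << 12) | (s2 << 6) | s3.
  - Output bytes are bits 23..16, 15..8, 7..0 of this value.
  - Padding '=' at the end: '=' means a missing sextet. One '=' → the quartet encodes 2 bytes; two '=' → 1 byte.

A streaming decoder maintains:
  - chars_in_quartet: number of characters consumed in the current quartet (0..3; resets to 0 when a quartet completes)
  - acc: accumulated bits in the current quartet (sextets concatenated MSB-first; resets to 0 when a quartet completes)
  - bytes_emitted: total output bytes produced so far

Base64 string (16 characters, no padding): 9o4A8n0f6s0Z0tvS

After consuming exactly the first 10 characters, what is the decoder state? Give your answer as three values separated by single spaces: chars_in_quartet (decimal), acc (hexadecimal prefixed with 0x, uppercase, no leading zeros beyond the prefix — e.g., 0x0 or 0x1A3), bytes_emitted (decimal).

After char 0 ('9'=61): chars_in_quartet=1 acc=0x3D bytes_emitted=0
After char 1 ('o'=40): chars_in_quartet=2 acc=0xF68 bytes_emitted=0
After char 2 ('4'=56): chars_in_quartet=3 acc=0x3DA38 bytes_emitted=0
After char 3 ('A'=0): chars_in_quartet=4 acc=0xF68E00 -> emit F6 8E 00, reset; bytes_emitted=3
After char 4 ('8'=60): chars_in_quartet=1 acc=0x3C bytes_emitted=3
After char 5 ('n'=39): chars_in_quartet=2 acc=0xF27 bytes_emitted=3
After char 6 ('0'=52): chars_in_quartet=3 acc=0x3C9F4 bytes_emitted=3
After char 7 ('f'=31): chars_in_quartet=4 acc=0xF27D1F -> emit F2 7D 1F, reset; bytes_emitted=6
After char 8 ('6'=58): chars_in_quartet=1 acc=0x3A bytes_emitted=6
After char 9 ('s'=44): chars_in_quartet=2 acc=0xEAC bytes_emitted=6

Answer: 2 0xEAC 6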